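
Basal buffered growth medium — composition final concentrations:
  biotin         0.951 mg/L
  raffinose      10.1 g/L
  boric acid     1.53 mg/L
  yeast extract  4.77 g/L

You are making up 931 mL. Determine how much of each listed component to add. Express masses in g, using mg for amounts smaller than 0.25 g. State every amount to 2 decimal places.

Scale factor relative to 1 L: 0.931.
biotin: 0.951 mg/L × 0.931 L = 0.89 mg
raffinose: 10.1 g/L × 0.931 L = 9.40 g
boric acid: 1.53 mg/L × 0.931 L = 1.42 mg
yeast extract: 4.77 g/L × 0.931 L = 4.44 g

biotin 0.89 mg; raffinose 9.40 g; boric acid 1.42 mg; yeast extract 4.44 g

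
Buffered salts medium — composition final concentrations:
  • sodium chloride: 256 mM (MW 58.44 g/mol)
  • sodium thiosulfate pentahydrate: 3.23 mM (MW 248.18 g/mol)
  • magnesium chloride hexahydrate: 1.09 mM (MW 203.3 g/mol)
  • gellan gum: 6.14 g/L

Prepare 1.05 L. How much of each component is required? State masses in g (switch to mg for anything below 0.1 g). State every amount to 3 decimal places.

sodium chloride 15.709 g; sodium thiosulfate pentahydrate 0.842 g; magnesium chloride hexahydrate 0.233 g; gellan gum 6.447 g

Working volume: 1.05 L.
sodium chloride: 256 mmol/L × 58.44 g/mol × 1.05 L ÷ 1000 = 15.709 g
sodium thiosulfate pentahydrate: 3.23 mmol/L × 248.18 g/mol × 1.05 L ÷ 1000 = 0.842 g
magnesium chloride hexahydrate: 1.09 mmol/L × 203.3 g/mol × 1.05 L ÷ 1000 = 0.233 g
gellan gum: 6.14 g/L × 1.05 L = 6.447 g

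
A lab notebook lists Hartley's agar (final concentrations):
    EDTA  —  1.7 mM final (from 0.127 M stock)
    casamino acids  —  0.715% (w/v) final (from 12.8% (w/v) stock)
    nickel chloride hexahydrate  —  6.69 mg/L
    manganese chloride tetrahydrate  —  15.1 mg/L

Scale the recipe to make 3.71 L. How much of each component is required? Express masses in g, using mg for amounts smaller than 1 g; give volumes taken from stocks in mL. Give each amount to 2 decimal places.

Scale factor relative to 1 L: 3.71.
EDTA: V = C2·V2/C1 = 1.7 mM × 3710 mL ÷ 127 mM = 49.66 mL
casamino acids: dilute stock: 0.715% ÷ 12.8% × 3710 mL = 207.24 mL
nickel chloride hexahydrate: 6.69 mg/L × 3.71 L = 24.82 mg
manganese chloride tetrahydrate: 15.1 mg/L × 3.71 L = 56.02 mg

EDTA 49.66 mL; casamino acids 207.24 mL; nickel chloride hexahydrate 24.82 mg; manganese chloride tetrahydrate 56.02 mg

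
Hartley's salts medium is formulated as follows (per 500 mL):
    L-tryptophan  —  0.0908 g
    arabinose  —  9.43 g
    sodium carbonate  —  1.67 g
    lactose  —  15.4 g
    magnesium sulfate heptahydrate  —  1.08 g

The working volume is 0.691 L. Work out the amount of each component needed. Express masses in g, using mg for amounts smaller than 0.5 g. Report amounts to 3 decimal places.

L-tryptophan 125.486 mg; arabinose 13.032 g; sodium carbonate 2.308 g; lactose 21.283 g; magnesium sulfate heptahydrate 1.493 g

Scale factor = 691 mL / 500 mL = 1.382.
L-tryptophan: 0.0908 g × (691 mL / 500 mL) = 0.125486 g = 125.486 mg
arabinose: 9.43 g × (691 mL / 500 mL) = 13.032 g
sodium carbonate: 1.67 g × (691 mL / 500 mL) = 2.308 g
lactose: 15.4 g × (691 mL / 500 mL) = 21.283 g
magnesium sulfate heptahydrate: 1.08 g × (691 mL / 500 mL) = 1.493 g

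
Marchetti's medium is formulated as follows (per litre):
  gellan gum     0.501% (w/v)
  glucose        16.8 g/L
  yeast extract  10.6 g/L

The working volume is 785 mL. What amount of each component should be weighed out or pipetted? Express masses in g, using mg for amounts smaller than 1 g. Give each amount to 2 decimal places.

gellan gum 3.93 g; glucose 13.19 g; yeast extract 8.32 g

Scale factor relative to 1 L: 0.785.
gellan gum: 0.501% w/v = 5.01 g/L → 5.01 × 0.785 L = 3.93 g
glucose: 16.8 g/L × 0.785 L = 13.19 g
yeast extract: 10.6 g/L × 0.785 L = 8.32 g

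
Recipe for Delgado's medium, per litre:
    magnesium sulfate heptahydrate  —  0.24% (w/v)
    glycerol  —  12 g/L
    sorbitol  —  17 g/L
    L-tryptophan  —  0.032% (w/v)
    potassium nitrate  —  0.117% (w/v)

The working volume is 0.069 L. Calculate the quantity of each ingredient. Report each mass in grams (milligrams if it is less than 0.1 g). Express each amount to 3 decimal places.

magnesium sulfate heptahydrate 0.166 g; glycerol 0.828 g; sorbitol 1.173 g; L-tryptophan 22.080 mg; potassium nitrate 80.730 mg

Working volume: 0.069 L.
magnesium sulfate heptahydrate: 0.24% w/v = 2.4 g/L → 2.4 × 0.069 L = 0.166 g
glycerol: 12 g/L × 0.069 L = 0.828 g
sorbitol: 17 g/L × 0.069 L = 1.173 g
L-tryptophan: 0.032 g per 100 mL × 69 mL ÷ 100 = 0.02208 g = 22.080 mg
potassium nitrate: 0.117 g per 100 mL × 69 mL ÷ 100 = 0.08073 g = 80.730 mg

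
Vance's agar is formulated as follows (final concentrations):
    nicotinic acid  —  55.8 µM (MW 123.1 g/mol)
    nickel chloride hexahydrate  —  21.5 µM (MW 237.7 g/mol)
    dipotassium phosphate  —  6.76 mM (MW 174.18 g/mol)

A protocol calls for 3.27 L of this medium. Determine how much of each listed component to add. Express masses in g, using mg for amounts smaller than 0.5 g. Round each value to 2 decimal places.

nicotinic acid 22.46 mg; nickel chloride hexahydrate 16.71 mg; dipotassium phosphate 3.85 g

Working volume: 3.27 L.
nicotinic acid: 55.8 µmol/L × 123.1 g/mol × 3.27 L ÷ 1000 = 22.46 mg
nickel chloride hexahydrate: 21.5 µmol/L × 237.7 g/mol × 3.27 L ÷ 1000 = 16.71 mg
dipotassium phosphate: 6.76 mmol/L × 174.18 g/mol × 3.27 L ÷ 1000 = 3.85 g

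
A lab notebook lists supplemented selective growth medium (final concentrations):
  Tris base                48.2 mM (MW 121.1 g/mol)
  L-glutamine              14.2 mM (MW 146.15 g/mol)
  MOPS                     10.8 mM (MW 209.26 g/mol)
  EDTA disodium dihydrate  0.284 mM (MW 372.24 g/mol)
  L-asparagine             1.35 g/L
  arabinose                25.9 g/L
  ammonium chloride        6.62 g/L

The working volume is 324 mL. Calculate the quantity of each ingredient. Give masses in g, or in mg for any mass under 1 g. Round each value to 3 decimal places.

Tris base 1.891 g; L-glutamine 672.407 mg; MOPS 732.243 mg; EDTA disodium dihydrate 34.252 mg; L-asparagine 437.400 mg; arabinose 8.392 g; ammonium chloride 2.145 g

Target volume = 324 mL = 0.324 L.
Tris base: 48.2 mmol/L × 121.1 g/mol × 0.324 L ÷ 1000 = 1.891 g
L-glutamine: 14.2 mmol/L × 146.15 mg/mmol × 0.324 L = 672.407 mg
MOPS: 10.8 mmol/L × 209.26 mg/mmol × 0.324 L = 732.243 mg
EDTA disodium dihydrate: 0.284 mmol/L × 372.24 mg/mmol × 0.324 L = 34.252 mg
L-asparagine: 1.35 g/L × 0.324 L = 0.4374 g = 437.400 mg
arabinose: 25.9 g/L × 0.324 L = 8.392 g
ammonium chloride: 6.62 g/L × 0.324 L = 2.145 g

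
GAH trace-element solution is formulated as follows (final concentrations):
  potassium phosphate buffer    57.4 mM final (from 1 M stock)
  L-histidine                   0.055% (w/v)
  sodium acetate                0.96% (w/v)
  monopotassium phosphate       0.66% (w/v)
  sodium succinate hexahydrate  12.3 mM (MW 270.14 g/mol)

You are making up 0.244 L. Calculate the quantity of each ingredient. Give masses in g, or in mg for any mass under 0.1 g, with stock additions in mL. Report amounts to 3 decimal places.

Scale factor relative to 1 L: 0.244.
potassium phosphate buffer: C1V1 = C2V2 → 57.4 mM × 244 mL ÷ 1000 mM = 14.006 mL
L-histidine: 0.055 g per 100 mL × 244 mL ÷ 100 = 0.134 g
sodium acetate: 0.96 g per 100 mL × 244 mL ÷ 100 = 2.342 g
monopotassium phosphate: 0.66% w/v = 6.6 g/L → 6.6 × 0.244 L = 1.610 g
sodium succinate hexahydrate: 12.3 mmol/L × 270.14 g/mol × 0.244 L ÷ 1000 = 0.811 g

potassium phosphate buffer 14.006 mL; L-histidine 0.134 g; sodium acetate 2.342 g; monopotassium phosphate 1.610 g; sodium succinate hexahydrate 0.811 g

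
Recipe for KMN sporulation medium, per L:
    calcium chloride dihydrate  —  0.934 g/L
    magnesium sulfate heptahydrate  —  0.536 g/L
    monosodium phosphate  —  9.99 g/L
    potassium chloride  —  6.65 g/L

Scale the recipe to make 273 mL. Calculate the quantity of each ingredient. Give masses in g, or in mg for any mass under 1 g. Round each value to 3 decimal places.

calcium chloride dihydrate 254.982 mg; magnesium sulfate heptahydrate 146.328 mg; monosodium phosphate 2.727 g; potassium chloride 1.815 g

Working volume: 273 mL = 0.273 L.
calcium chloride dihydrate: 0.934 g/L × 0.273 L = 0.254982 g = 254.982 mg
magnesium sulfate heptahydrate: 0.536 g/L × 0.273 L = 0.146328 g = 146.328 mg
monosodium phosphate: 9.99 g/L × 0.273 L = 2.727 g
potassium chloride: 6.65 g/L × 0.273 L = 1.815 g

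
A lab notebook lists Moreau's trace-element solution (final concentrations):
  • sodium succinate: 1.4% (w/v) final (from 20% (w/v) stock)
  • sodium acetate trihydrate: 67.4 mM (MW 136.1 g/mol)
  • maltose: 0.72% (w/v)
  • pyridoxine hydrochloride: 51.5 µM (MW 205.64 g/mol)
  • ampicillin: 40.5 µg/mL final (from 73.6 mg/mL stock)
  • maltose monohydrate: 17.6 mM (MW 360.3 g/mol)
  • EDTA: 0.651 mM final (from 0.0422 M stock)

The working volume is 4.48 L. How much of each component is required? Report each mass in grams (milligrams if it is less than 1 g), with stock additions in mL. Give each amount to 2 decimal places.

Working volume: 4.48 L.
sodium succinate: C1V1 = C2V2 → 1.4% ÷ 20% × 4480 mL = 313.60 mL
sodium acetate trihydrate: 67.4 mmol/L × 136.1 g/mol × 4.48 L ÷ 1000 = 41.10 g
maltose: 0.72 g per 100 mL × 4480 mL ÷ 100 = 32.26 g
pyridoxine hydrochloride: 51.5 µmol/L × 205.64 g/mol × 4.48 L ÷ 1000 = 47.45 mg
ampicillin: V = C2·V2/C1 = 40.5 µg/mL × 4480 mL ÷ 73600 µg/mL = 2.47 mL
maltose monohydrate: 17.6 mmol/L × 360.3 g/mol × 4.48 L ÷ 1000 = 28.41 g
EDTA: V = C2·V2/C1 = 0.651 mM × 4480 mL ÷ 42.2 mM = 69.11 mL

sodium succinate 313.60 mL; sodium acetate trihydrate 41.10 g; maltose 32.26 g; pyridoxine hydrochloride 47.45 mg; ampicillin 2.47 mL; maltose monohydrate 28.41 g; EDTA 69.11 mL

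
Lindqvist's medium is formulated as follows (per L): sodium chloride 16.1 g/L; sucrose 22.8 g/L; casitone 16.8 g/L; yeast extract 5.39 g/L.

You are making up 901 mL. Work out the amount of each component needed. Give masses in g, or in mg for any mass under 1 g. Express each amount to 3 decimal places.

sodium chloride 14.506 g; sucrose 20.543 g; casitone 15.137 g; yeast extract 4.856 g

Working volume: 901 mL = 0.901 L.
sodium chloride: 16.1 g/L × 0.901 L = 14.506 g
sucrose: 22.8 g/L × 0.901 L = 20.543 g
casitone: 16.8 g/L × 0.901 L = 15.137 g
yeast extract: 5.39 g/L × 0.901 L = 4.856 g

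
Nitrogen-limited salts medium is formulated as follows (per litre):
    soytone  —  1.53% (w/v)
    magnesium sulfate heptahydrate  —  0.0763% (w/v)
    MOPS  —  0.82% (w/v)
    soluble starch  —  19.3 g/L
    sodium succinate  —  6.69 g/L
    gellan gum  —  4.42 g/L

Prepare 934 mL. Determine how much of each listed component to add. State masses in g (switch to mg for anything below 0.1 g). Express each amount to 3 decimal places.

Target volume = 934 mL = 0.934 L.
soytone: 1.53 g per 100 mL × 934 mL ÷ 100 = 14.290 g
magnesium sulfate heptahydrate: 0.0763 g per 100 mL × 934 mL ÷ 100 = 0.713 g
MOPS: 0.82% w/v = 8.2 g/L → 8.2 × 0.934 L = 7.659 g
soluble starch: 19.3 g/L × 0.934 L = 18.026 g
sodium succinate: 6.69 g/L × 0.934 L = 6.248 g
gellan gum: 4.42 g/L × 0.934 L = 4.128 g

soytone 14.290 g; magnesium sulfate heptahydrate 0.713 g; MOPS 7.659 g; soluble starch 18.026 g; sodium succinate 6.248 g; gellan gum 4.128 g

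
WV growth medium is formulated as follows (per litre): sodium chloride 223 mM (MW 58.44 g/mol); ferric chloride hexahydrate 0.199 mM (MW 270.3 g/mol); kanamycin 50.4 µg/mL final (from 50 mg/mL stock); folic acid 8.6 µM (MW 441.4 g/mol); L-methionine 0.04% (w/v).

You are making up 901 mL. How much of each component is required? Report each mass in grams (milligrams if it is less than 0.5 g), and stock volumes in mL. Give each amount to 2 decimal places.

sodium chloride 11.74 g; ferric chloride hexahydrate 48.46 mg; kanamycin 0.91 mL; folic acid 3.42 mg; L-methionine 360.40 mg

Target volume = 901 mL = 0.901 L.
sodium chloride: 223 mmol/L × 58.44 g/mol × 0.901 L ÷ 1000 = 11.74 g
ferric chloride hexahydrate: 0.199 mmol/L × 270.3 mg/mmol × 0.901 L = 48.46 mg
kanamycin: V = C2·V2/C1 = 50.4 µg/mL × 901 mL ÷ 50000 µg/mL = 0.91 mL
folic acid: 8.6 µmol/L × 441.4 g/mol × 0.901 L ÷ 1000 = 3.42 mg
L-methionine: 0.04% w/v = 0.4 g/L → 0.4 × 0.901 L = 0.3604 g = 360.40 mg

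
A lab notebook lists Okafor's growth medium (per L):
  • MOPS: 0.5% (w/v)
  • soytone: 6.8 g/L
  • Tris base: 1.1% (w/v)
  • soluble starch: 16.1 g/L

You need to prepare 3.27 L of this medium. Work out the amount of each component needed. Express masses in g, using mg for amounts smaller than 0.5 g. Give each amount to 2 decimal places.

MOPS 16.35 g; soytone 22.24 g; Tris base 35.97 g; soluble starch 52.65 g

Scale factor relative to 1 L: 3.27.
MOPS: 0.5 g per 100 mL × 3270 mL ÷ 100 = 16.35 g
soytone: 6.8 g/L × 3.27 L = 22.24 g
Tris base: 1.1 g per 100 mL × 3270 mL ÷ 100 = 35.97 g
soluble starch: 16.1 g/L × 3.27 L = 52.65 g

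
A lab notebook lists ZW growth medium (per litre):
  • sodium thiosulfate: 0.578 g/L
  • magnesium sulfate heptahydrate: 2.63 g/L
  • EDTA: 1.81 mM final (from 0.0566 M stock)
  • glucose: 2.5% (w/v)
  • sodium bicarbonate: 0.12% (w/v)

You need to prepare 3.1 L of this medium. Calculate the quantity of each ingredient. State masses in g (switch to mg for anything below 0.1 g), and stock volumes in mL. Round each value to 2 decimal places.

Scale factor relative to 1 L: 3.1.
sodium thiosulfate: 0.578 g/L × 3.1 L = 1.79 g
magnesium sulfate heptahydrate: 2.63 g/L × 3.1 L = 8.15 g
EDTA: C1V1 = C2V2 → 1.81 mM × 3100 mL ÷ 56.6 mM = 99.13 mL
glucose: 2.5 g per 100 mL × 3100 mL ÷ 100 = 77.50 g
sodium bicarbonate: 0.12 g per 100 mL × 3100 mL ÷ 100 = 3.72 g

sodium thiosulfate 1.79 g; magnesium sulfate heptahydrate 8.15 g; EDTA 99.13 mL; glucose 77.50 g; sodium bicarbonate 3.72 g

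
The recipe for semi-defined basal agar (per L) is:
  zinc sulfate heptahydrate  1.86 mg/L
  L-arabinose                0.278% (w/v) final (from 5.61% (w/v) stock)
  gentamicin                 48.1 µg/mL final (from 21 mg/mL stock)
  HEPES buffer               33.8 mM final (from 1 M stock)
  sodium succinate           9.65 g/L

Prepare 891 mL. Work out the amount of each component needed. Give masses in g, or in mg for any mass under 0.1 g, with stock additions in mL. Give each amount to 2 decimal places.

zinc sulfate heptahydrate 1.66 mg; L-arabinose 44.15 mL; gentamicin 2.04 mL; HEPES buffer 30.12 mL; sodium succinate 8.60 g

Working volume: 891 mL = 0.891 L.
zinc sulfate heptahydrate: 1.86 mg/L × 0.891 L = 1.66 mg
L-arabinose: dilute stock: 0.278% ÷ 5.61% × 891 mL = 44.15 mL
gentamicin: V = C2·V2/C1 = 48.1 µg/mL × 891 mL ÷ 21000 µg/mL = 2.04 mL
HEPES buffer: dilute stock: 33.8 mM × 891 mL ÷ 1000 mM = 30.12 mL
sodium succinate: 9.65 g/L × 0.891 L = 8.60 g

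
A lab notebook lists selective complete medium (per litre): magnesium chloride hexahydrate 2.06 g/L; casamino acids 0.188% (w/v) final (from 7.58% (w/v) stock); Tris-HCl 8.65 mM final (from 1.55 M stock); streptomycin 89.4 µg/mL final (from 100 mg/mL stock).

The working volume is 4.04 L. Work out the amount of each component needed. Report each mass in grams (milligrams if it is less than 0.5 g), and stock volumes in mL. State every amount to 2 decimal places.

magnesium chloride hexahydrate 8.32 g; casamino acids 100.20 mL; Tris-HCl 22.55 mL; streptomycin 3.61 mL

Scale factor relative to 1 L: 4.04.
magnesium chloride hexahydrate: 2.06 g/L × 4.04 L = 8.32 g
casamino acids: V = C2·V2/C1 = 0.188% ÷ 7.58% × 4040 mL = 100.20 mL
Tris-HCl: V = C2·V2/C1 = 8.65 mM × 4040 mL ÷ 1550 mM = 22.55 mL
streptomycin: V = C2·V2/C1 = 89.4 µg/mL × 4040 mL ÷ 100000 µg/mL = 3.61 mL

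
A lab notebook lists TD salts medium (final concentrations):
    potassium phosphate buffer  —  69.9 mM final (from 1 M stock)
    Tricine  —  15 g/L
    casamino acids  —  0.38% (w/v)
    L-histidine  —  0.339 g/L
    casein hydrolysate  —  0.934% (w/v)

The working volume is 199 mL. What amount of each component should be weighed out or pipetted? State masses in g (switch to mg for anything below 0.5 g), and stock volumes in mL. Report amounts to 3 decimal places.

Working volume: 199 mL = 0.199 L.
potassium phosphate buffer: dilute stock: 69.9 mM × 199 mL ÷ 1000 mM = 13.910 mL
Tricine: 15 g/L × 0.199 L = 2.985 g
casamino acids: 0.38 g per 100 mL × 199 mL ÷ 100 = 0.756 g
L-histidine: 0.339 g/L × 0.199 L = 0.067461 g = 67.461 mg
casein hydrolysate: 0.934% w/v = 9.34 g/L → 9.34 × 0.199 L = 1.859 g

potassium phosphate buffer 13.910 mL; Tricine 2.985 g; casamino acids 0.756 g; L-histidine 67.461 mg; casein hydrolysate 1.859 g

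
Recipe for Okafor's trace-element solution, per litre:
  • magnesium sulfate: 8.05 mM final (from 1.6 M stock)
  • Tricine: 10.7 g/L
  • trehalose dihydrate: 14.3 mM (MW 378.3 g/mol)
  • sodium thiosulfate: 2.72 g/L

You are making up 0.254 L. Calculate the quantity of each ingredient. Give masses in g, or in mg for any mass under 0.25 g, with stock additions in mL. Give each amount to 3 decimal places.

Working volume: 0.254 L.
magnesium sulfate: dilute stock: 8.05 mM × 254 mL ÷ 1600 mM = 1.278 mL
Tricine: 10.7 g/L × 0.254 L = 2.718 g
trehalose dihydrate: 14.3 mmol/L × 378.3 g/mol × 0.254 L ÷ 1000 = 1.374 g
sodium thiosulfate: 2.72 g/L × 0.254 L = 0.691 g

magnesium sulfate 1.278 mL; Tricine 2.718 g; trehalose dihydrate 1.374 g; sodium thiosulfate 0.691 g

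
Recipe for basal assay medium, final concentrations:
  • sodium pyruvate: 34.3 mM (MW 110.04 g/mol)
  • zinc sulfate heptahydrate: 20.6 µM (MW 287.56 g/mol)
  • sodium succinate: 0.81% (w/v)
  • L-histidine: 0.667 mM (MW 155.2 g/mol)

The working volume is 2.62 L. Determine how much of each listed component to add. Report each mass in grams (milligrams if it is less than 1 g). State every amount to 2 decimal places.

Scale factor relative to 1 L: 2.62.
sodium pyruvate: 34.3 mmol/L × 110.04 g/mol × 2.62 L ÷ 1000 = 9.89 g
zinc sulfate heptahydrate: 20.6 µmol/L × 287.56 g/mol × 2.62 L ÷ 1000 = 15.52 mg
sodium succinate: 0.81% w/v = 8.1 g/L → 8.1 × 2.62 L = 21.22 g
L-histidine: 0.667 mmol/L × 155.2 mg/mmol × 2.62 L = 271.22 mg

sodium pyruvate 9.89 g; zinc sulfate heptahydrate 15.52 mg; sodium succinate 21.22 g; L-histidine 271.22 mg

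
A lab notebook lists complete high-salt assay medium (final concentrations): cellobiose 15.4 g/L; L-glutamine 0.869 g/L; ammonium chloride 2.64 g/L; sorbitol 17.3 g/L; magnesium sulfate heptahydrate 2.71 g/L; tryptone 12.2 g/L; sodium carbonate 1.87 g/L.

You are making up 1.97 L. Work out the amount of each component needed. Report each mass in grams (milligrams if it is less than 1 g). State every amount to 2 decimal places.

cellobiose 30.34 g; L-glutamine 1.71 g; ammonium chloride 5.20 g; sorbitol 34.08 g; magnesium sulfate heptahydrate 5.34 g; tryptone 24.03 g; sodium carbonate 3.68 g

Working volume: 1.97 L.
cellobiose: 15.4 g/L × 1.97 L = 30.34 g
L-glutamine: 0.869 g/L × 1.97 L = 1.71 g
ammonium chloride: 2.64 g/L × 1.97 L = 5.20 g
sorbitol: 17.3 g/L × 1.97 L = 34.08 g
magnesium sulfate heptahydrate: 2.71 g/L × 1.97 L = 5.34 g
tryptone: 12.2 g/L × 1.97 L = 24.03 g
sodium carbonate: 1.87 g/L × 1.97 L = 3.68 g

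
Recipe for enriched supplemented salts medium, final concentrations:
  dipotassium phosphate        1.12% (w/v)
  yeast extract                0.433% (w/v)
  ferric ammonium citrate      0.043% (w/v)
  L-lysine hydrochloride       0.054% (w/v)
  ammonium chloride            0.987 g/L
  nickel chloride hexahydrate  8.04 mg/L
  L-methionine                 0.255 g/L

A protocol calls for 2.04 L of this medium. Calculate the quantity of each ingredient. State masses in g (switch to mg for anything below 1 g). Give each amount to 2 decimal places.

dipotassium phosphate 22.85 g; yeast extract 8.83 g; ferric ammonium citrate 877.20 mg; L-lysine hydrochloride 1.10 g; ammonium chloride 2.01 g; nickel chloride hexahydrate 16.40 mg; L-methionine 520.20 mg

Working volume: 2.04 L.
dipotassium phosphate: 1.12% w/v = 11.2 g/L → 11.2 × 2.04 L = 22.85 g
yeast extract: 0.433% w/v = 4.33 g/L → 4.33 × 2.04 L = 8.83 g
ferric ammonium citrate: 0.043 g per 100 mL × 2040 mL ÷ 100 = 0.8772 g = 877.20 mg
L-lysine hydrochloride: 0.054% w/v = 0.54 g/L → 0.54 × 2.04 L = 1.10 g
ammonium chloride: 0.987 g/L × 2.04 L = 2.01 g
nickel chloride hexahydrate: 8.04 mg/L × 2.04 L = 16.40 mg
L-methionine: 0.255 g/L × 2.04 L = 0.5202 g = 520.20 mg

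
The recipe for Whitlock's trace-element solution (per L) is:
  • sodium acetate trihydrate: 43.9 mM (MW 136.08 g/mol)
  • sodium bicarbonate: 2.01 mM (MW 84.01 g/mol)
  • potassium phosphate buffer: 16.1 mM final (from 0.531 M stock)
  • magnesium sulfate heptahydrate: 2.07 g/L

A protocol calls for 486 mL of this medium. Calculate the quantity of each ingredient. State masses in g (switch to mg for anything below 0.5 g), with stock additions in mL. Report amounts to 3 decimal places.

sodium acetate trihydrate 2.903 g; sodium bicarbonate 82.066 mg; potassium phosphate buffer 14.736 mL; magnesium sulfate heptahydrate 1.006 g

Target volume = 486 mL = 0.486 L.
sodium acetate trihydrate: 43.9 mmol/L × 136.08 g/mol × 0.486 L ÷ 1000 = 2.903 g
sodium bicarbonate: 2.01 mmol/L × 84.01 mg/mmol × 0.486 L = 82.066 mg
potassium phosphate buffer: V = C2·V2/C1 = 16.1 mM × 486 mL ÷ 531 mM = 14.736 mL
magnesium sulfate heptahydrate: 2.07 g/L × 0.486 L = 1.006 g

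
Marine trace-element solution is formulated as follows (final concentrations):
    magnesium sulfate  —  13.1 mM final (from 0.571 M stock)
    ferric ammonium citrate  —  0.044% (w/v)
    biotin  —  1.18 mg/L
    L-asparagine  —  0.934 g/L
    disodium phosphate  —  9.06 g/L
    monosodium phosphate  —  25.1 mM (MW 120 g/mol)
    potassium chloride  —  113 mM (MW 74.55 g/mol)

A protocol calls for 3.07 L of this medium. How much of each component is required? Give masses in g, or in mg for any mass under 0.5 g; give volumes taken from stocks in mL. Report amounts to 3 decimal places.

Working volume: 3.07 L.
magnesium sulfate: V = C2·V2/C1 = 13.1 mM × 3070 mL ÷ 571 mM = 70.433 mL
ferric ammonium citrate: 0.044 g per 100 mL × 3070 mL ÷ 100 = 1.351 g
biotin: 1.18 mg/L × 3.07 L = 3.623 mg
L-asparagine: 0.934 g/L × 3.07 L = 2.867 g
disodium phosphate: 9.06 g/L × 3.07 L = 27.814 g
monosodium phosphate: 25.1 mmol/L × 120 g/mol × 3.07 L ÷ 1000 = 9.247 g
potassium chloride: 113 mmol/L × 74.55 g/mol × 3.07 L ÷ 1000 = 25.862 g

magnesium sulfate 70.433 mL; ferric ammonium citrate 1.351 g; biotin 3.623 mg; L-asparagine 2.867 g; disodium phosphate 27.814 g; monosodium phosphate 9.247 g; potassium chloride 25.862 g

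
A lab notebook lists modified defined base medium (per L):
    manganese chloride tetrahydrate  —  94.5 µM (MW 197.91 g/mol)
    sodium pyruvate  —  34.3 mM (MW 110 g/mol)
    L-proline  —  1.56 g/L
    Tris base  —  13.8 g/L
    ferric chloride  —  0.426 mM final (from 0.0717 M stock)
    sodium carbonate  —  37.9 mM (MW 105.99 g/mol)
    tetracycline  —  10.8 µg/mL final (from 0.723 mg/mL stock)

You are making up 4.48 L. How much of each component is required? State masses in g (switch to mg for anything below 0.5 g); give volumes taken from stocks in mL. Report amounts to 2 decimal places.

manganese chloride tetrahydrate 83.79 mg; sodium pyruvate 16.90 g; L-proline 6.99 g; Tris base 61.82 g; ferric chloride 26.62 mL; sodium carbonate 18.00 g; tetracycline 66.92 mL

Scale factor relative to 1 L: 4.48.
manganese chloride tetrahydrate: 94.5 µmol/L × 197.91 g/mol × 4.48 L ÷ 1000 = 83.79 mg
sodium pyruvate: 34.3 mmol/L × 110 g/mol × 4.48 L ÷ 1000 = 16.90 g
L-proline: 1.56 g/L × 4.48 L = 6.99 g
Tris base: 13.8 g/L × 4.48 L = 61.82 g
ferric chloride: V = C2·V2/C1 = 0.426 mM × 4480 mL ÷ 71.7 mM = 26.62 mL
sodium carbonate: 37.9 mmol/L × 105.99 g/mol × 4.48 L ÷ 1000 = 18.00 g
tetracycline: V = C2·V2/C1 = 10.8 µg/mL × 4480 mL ÷ 723 µg/mL = 66.92 mL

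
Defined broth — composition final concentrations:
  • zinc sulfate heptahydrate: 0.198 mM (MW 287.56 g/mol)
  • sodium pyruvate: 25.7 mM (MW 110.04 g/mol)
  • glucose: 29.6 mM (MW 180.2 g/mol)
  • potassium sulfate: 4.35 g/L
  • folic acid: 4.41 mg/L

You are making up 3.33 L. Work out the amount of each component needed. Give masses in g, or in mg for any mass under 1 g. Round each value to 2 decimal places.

Scale factor relative to 1 L: 3.33.
zinc sulfate heptahydrate: 0.198 mmol/L × 287.56 mg/mmol × 3.33 L = 189.60 mg
sodium pyruvate: 25.7 mmol/L × 110.04 g/mol × 3.33 L ÷ 1000 = 9.42 g
glucose: 29.6 mmol/L × 180.2 g/mol × 3.33 L ÷ 1000 = 17.76 g
potassium sulfate: 4.35 g/L × 3.33 L = 14.49 g
folic acid: 4.41 mg/L × 3.33 L = 14.69 mg

zinc sulfate heptahydrate 189.60 mg; sodium pyruvate 9.42 g; glucose 17.76 g; potassium sulfate 14.49 g; folic acid 14.69 mg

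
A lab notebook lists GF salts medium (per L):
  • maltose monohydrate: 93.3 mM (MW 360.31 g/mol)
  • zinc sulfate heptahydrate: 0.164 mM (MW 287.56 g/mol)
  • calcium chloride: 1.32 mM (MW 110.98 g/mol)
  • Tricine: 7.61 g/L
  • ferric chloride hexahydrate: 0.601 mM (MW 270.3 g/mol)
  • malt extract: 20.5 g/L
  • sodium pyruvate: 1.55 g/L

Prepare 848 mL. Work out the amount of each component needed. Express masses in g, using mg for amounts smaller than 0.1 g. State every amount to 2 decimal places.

Scale factor relative to 1 L: 0.848.
maltose monohydrate: 93.3 mmol/L × 360.31 g/mol × 0.848 L ÷ 1000 = 28.51 g
zinc sulfate heptahydrate: 0.164 mmol/L × 287.56 mg/mmol × 0.848 L = 39.99 mg
calcium chloride: 1.32 mmol/L × 110.98 g/mol × 0.848 L ÷ 1000 = 0.12 g
Tricine: 7.61 g/L × 0.848 L = 6.45 g
ferric chloride hexahydrate: 0.601 mmol/L × 270.3 g/mol × 0.848 L ÷ 1000 = 0.14 g
malt extract: 20.5 g/L × 0.848 L = 17.38 g
sodium pyruvate: 1.55 g/L × 0.848 L = 1.31 g

maltose monohydrate 28.51 g; zinc sulfate heptahydrate 39.99 mg; calcium chloride 0.12 g; Tricine 6.45 g; ferric chloride hexahydrate 0.14 g; malt extract 17.38 g; sodium pyruvate 1.31 g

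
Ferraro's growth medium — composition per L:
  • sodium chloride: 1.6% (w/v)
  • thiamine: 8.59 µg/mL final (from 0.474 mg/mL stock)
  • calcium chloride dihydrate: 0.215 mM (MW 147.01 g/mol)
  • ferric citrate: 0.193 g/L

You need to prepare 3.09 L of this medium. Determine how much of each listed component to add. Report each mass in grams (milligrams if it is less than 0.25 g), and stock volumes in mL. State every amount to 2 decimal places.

sodium chloride 49.44 g; thiamine 56.00 mL; calcium chloride dihydrate 97.67 mg; ferric citrate 0.60 g

Working volume: 3.09 L.
sodium chloride: 1.6% w/v = 16 g/L → 16 × 3.09 L = 49.44 g
thiamine: C1V1 = C2V2 → 8.59 µg/mL × 3090 mL ÷ 474 µg/mL = 56.00 mL
calcium chloride dihydrate: 0.215 mmol/L × 147.01 mg/mmol × 3.09 L = 97.67 mg
ferric citrate: 0.193 g/L × 3.09 L = 0.60 g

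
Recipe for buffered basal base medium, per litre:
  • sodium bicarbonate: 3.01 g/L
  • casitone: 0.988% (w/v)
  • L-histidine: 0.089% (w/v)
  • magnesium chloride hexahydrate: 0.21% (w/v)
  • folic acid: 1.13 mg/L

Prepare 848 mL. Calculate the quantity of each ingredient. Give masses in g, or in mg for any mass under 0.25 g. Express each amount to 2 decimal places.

Working volume: 848 mL = 0.848 L.
sodium bicarbonate: 3.01 g/L × 0.848 L = 2.55 g
casitone: 0.988% w/v = 9.88 g/L → 9.88 × 0.848 L = 8.38 g
L-histidine: 0.089% w/v = 0.89 g/L → 0.89 × 0.848 L = 0.75 g
magnesium chloride hexahydrate: 0.21% w/v = 2.1 g/L → 2.1 × 0.848 L = 1.78 g
folic acid: 1.13 mg/L × 0.848 L = 0.96 mg

sodium bicarbonate 2.55 g; casitone 8.38 g; L-histidine 0.75 g; magnesium chloride hexahydrate 1.78 g; folic acid 0.96 mg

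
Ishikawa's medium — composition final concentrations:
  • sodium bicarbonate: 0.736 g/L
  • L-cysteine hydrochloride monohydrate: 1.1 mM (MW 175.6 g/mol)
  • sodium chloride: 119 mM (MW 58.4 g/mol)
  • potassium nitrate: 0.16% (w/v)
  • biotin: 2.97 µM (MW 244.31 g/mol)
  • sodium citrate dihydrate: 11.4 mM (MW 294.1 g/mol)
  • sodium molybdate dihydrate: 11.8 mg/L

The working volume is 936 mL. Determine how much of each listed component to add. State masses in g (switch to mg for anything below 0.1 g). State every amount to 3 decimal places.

Working volume: 936 mL = 0.936 L.
sodium bicarbonate: 0.736 g/L × 0.936 L = 0.689 g
L-cysteine hydrochloride monohydrate: 1.1 mmol/L × 175.6 g/mol × 0.936 L ÷ 1000 = 0.181 g
sodium chloride: 119 mmol/L × 58.4 g/mol × 0.936 L ÷ 1000 = 6.505 g
potassium nitrate: 0.16% w/v = 1.6 g/L → 1.6 × 0.936 L = 1.498 g
biotin: 2.97 µmol/L × 244.31 g/mol × 0.936 L ÷ 1000 = 0.679 mg
sodium citrate dihydrate: 11.4 mmol/L × 294.1 g/mol × 0.936 L ÷ 1000 = 3.138 g
sodium molybdate dihydrate: 11.8 mg/L × 0.936 L = 11.045 mg

sodium bicarbonate 0.689 g; L-cysteine hydrochloride monohydrate 0.181 g; sodium chloride 6.505 g; potassium nitrate 1.498 g; biotin 0.679 mg; sodium citrate dihydrate 3.138 g; sodium molybdate dihydrate 11.045 mg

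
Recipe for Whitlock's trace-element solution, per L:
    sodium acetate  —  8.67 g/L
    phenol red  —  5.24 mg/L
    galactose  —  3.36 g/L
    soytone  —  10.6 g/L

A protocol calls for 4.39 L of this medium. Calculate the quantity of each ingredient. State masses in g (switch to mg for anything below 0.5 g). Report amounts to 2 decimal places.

sodium acetate 38.06 g; phenol red 23.00 mg; galactose 14.75 g; soytone 46.53 g

Working volume: 4.39 L.
sodium acetate: 8.67 g/L × 4.39 L = 38.06 g
phenol red: 5.24 mg/L × 4.39 L = 23.00 mg
galactose: 3.36 g/L × 4.39 L = 14.75 g
soytone: 10.6 g/L × 4.39 L = 46.53 g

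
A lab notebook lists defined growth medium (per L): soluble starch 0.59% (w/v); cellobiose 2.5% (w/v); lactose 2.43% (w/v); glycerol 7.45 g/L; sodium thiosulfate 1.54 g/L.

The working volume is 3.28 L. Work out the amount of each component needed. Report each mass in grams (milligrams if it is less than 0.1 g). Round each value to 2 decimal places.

soluble starch 19.35 g; cellobiose 82.00 g; lactose 79.70 g; glycerol 24.44 g; sodium thiosulfate 5.05 g

Scale factor relative to 1 L: 3.28.
soluble starch: 0.59% w/v = 5.9 g/L → 5.9 × 3.28 L = 19.35 g
cellobiose: 2.5% w/v = 25 g/L → 25 × 3.28 L = 82.00 g
lactose: 2.43% w/v = 24.3 g/L → 24.3 × 3.28 L = 79.70 g
glycerol: 7.45 g/L × 3.28 L = 24.44 g
sodium thiosulfate: 1.54 g/L × 3.28 L = 5.05 g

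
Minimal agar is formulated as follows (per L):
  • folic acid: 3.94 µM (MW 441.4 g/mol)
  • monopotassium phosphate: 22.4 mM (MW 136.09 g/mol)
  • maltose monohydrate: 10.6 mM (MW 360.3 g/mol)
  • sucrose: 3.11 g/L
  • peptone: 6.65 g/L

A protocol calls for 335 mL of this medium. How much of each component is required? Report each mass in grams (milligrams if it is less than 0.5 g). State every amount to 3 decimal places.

Target volume = 335 mL = 0.335 L.
folic acid: 3.94 µmol/L × 441.4 g/mol × 0.335 L ÷ 1000 = 0.583 mg
monopotassium phosphate: 22.4 mmol/L × 136.09 g/mol × 0.335 L ÷ 1000 = 1.021 g
maltose monohydrate: 10.6 mmol/L × 360.3 g/mol × 0.335 L ÷ 1000 = 1.279 g
sucrose: 3.11 g/L × 0.335 L = 1.042 g
peptone: 6.65 g/L × 0.335 L = 2.228 g

folic acid 0.583 mg; monopotassium phosphate 1.021 g; maltose monohydrate 1.279 g; sucrose 1.042 g; peptone 2.228 g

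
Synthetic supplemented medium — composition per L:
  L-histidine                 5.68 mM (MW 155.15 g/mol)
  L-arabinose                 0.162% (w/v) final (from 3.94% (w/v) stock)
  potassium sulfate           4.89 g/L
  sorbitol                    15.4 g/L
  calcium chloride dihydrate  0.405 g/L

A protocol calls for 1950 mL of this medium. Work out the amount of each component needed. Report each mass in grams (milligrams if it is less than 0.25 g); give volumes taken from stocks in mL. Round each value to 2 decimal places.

L-histidine 1.72 g; L-arabinose 80.18 mL; potassium sulfate 9.54 g; sorbitol 30.03 g; calcium chloride dihydrate 0.79 g

Target volume = 1950 mL = 1.95 L.
L-histidine: 5.68 mmol/L × 155.15 g/mol × 1.95 L ÷ 1000 = 1.72 g
L-arabinose: dilute stock: 0.162% ÷ 3.94% × 1950 mL = 80.18 mL
potassium sulfate: 4.89 g/L × 1.95 L = 9.54 g
sorbitol: 15.4 g/L × 1.95 L = 30.03 g
calcium chloride dihydrate: 0.405 g/L × 1.95 L = 0.79 g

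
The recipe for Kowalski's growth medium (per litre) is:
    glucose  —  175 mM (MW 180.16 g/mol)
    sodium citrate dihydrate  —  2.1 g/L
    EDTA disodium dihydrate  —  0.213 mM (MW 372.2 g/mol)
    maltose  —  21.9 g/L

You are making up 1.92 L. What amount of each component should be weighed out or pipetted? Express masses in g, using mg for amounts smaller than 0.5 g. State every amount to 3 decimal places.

Scale factor relative to 1 L: 1.92.
glucose: 175 mmol/L × 180.16 g/mol × 1.92 L ÷ 1000 = 60.534 g
sodium citrate dihydrate: 2.1 g/L × 1.92 L = 4.032 g
EDTA disodium dihydrate: 0.213 mmol/L × 372.2 mg/mmol × 1.92 L = 152.215 mg
maltose: 21.9 g/L × 1.92 L = 42.048 g

glucose 60.534 g; sodium citrate dihydrate 4.032 g; EDTA disodium dihydrate 152.215 mg; maltose 42.048 g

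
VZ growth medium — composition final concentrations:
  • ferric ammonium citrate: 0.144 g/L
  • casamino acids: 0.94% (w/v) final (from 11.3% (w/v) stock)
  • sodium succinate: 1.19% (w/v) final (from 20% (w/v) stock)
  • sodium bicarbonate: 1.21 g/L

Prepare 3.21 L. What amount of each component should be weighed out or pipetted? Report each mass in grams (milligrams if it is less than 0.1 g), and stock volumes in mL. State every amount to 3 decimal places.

Working volume: 3.21 L.
ferric ammonium citrate: 0.144 g/L × 3.21 L = 0.462 g
casamino acids: V = C2·V2/C1 = 0.94% ÷ 11.3% × 3210 mL = 267.027 mL
sodium succinate: dilute stock: 1.19% ÷ 20% × 3210 mL = 190.995 mL
sodium bicarbonate: 1.21 g/L × 3.21 L = 3.884 g

ferric ammonium citrate 0.462 g; casamino acids 267.027 mL; sodium succinate 190.995 mL; sodium bicarbonate 3.884 g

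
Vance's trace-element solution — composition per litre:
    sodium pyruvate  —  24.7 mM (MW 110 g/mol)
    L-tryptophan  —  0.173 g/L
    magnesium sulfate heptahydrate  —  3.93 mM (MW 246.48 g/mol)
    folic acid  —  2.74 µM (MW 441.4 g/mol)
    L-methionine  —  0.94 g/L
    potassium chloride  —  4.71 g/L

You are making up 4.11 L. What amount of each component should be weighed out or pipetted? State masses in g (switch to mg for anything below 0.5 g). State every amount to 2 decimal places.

Working volume: 4.11 L.
sodium pyruvate: 24.7 mmol/L × 110 g/mol × 4.11 L ÷ 1000 = 11.17 g
L-tryptophan: 0.173 g/L × 4.11 L = 0.71 g
magnesium sulfate heptahydrate: 3.93 mmol/L × 246.48 g/mol × 4.11 L ÷ 1000 = 3.98 g
folic acid: 2.74 µmol/L × 441.4 g/mol × 4.11 L ÷ 1000 = 4.97 mg
L-methionine: 0.94 g/L × 4.11 L = 3.86 g
potassium chloride: 4.71 g/L × 4.11 L = 19.36 g

sodium pyruvate 11.17 g; L-tryptophan 0.71 g; magnesium sulfate heptahydrate 3.98 g; folic acid 4.97 mg; L-methionine 3.86 g; potassium chloride 19.36 g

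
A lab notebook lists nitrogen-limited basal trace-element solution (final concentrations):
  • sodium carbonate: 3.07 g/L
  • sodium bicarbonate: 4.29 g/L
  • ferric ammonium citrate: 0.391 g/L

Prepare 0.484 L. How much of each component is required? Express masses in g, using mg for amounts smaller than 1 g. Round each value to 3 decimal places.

Working volume: 0.484 L.
sodium carbonate: 3.07 g/L × 0.484 L = 1.486 g
sodium bicarbonate: 4.29 g/L × 0.484 L = 2.076 g
ferric ammonium citrate: 0.391 g/L × 0.484 L = 0.189244 g = 189.244 mg

sodium carbonate 1.486 g; sodium bicarbonate 2.076 g; ferric ammonium citrate 189.244 mg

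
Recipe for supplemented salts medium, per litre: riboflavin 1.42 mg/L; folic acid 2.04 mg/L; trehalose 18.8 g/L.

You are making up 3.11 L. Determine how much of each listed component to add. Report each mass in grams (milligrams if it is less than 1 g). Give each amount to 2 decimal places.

riboflavin 4.42 mg; folic acid 6.34 mg; trehalose 58.47 g

Scale factor relative to 1 L: 3.11.
riboflavin: 1.42 mg/L × 3.11 L = 4.42 mg
folic acid: 2.04 mg/L × 3.11 L = 6.34 mg
trehalose: 18.8 g/L × 3.11 L = 58.47 g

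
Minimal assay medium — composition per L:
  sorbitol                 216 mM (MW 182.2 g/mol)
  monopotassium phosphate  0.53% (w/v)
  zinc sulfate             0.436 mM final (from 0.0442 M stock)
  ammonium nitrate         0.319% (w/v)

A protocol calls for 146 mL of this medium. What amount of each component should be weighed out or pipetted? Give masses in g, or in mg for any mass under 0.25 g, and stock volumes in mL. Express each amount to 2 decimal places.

sorbitol 5.75 g; monopotassium phosphate 0.77 g; zinc sulfate 1.44 mL; ammonium nitrate 0.47 g

Target volume = 146 mL = 0.146 L.
sorbitol: 216 mmol/L × 182.2 g/mol × 0.146 L ÷ 1000 = 5.75 g
monopotassium phosphate: 0.53 g per 100 mL × 146 mL ÷ 100 = 0.77 g
zinc sulfate: dilute stock: 0.436 mM × 146 mL ÷ 44.2 mM = 1.44 mL
ammonium nitrate: 0.319 g per 100 mL × 146 mL ÷ 100 = 0.47 g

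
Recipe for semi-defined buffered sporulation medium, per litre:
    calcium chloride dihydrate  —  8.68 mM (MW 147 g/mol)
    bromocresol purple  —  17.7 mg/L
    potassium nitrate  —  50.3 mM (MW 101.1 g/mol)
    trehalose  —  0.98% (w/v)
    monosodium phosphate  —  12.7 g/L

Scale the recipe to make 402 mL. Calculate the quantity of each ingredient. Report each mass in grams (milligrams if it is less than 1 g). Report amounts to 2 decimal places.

Scale factor relative to 1 L: 0.402.
calcium chloride dihydrate: 8.68 mmol/L × 147 mg/mmol × 0.402 L = 512.94 mg
bromocresol purple: 17.7 mg/L × 0.402 L = 7.12 mg
potassium nitrate: 50.3 mmol/L × 101.1 g/mol × 0.402 L ÷ 1000 = 2.04 g
trehalose: 0.98% w/v = 9.8 g/L → 9.8 × 0.402 L = 3.94 g
monosodium phosphate: 12.7 g/L × 0.402 L = 5.11 g

calcium chloride dihydrate 512.94 mg; bromocresol purple 7.12 mg; potassium nitrate 2.04 g; trehalose 3.94 g; monosodium phosphate 5.11 g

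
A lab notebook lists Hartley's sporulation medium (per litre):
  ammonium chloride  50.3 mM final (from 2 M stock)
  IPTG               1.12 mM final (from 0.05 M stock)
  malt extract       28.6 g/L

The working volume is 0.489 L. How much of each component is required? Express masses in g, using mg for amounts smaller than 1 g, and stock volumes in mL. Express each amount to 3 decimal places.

Scale factor relative to 1 L: 0.489.
ammonium chloride: C1V1 = C2V2 → 50.3 mM × 489 mL ÷ 2000 mM = 12.298 mL
IPTG: C1V1 = C2V2 → 1.12 mM × 489 mL ÷ 50 mM = 10.954 mL
malt extract: 28.6 g/L × 0.489 L = 13.985 g

ammonium chloride 12.298 mL; IPTG 10.954 mL; malt extract 13.985 g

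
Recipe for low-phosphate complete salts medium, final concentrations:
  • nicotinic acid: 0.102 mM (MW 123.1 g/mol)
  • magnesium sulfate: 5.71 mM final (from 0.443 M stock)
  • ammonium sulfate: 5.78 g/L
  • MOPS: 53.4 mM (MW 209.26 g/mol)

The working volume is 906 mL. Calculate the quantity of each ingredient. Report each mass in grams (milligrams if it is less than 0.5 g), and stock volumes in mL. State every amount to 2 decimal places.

nicotinic acid 11.38 mg; magnesium sulfate 11.68 mL; ammonium sulfate 5.24 g; MOPS 10.12 g

Target volume = 906 mL = 0.906 L.
nicotinic acid: 0.102 mmol/L × 123.1 mg/mmol × 0.906 L = 11.38 mg
magnesium sulfate: V = C2·V2/C1 = 5.71 mM × 906 mL ÷ 443 mM = 11.68 mL
ammonium sulfate: 5.78 g/L × 0.906 L = 5.24 g
MOPS: 53.4 mmol/L × 209.26 g/mol × 0.906 L ÷ 1000 = 10.12 g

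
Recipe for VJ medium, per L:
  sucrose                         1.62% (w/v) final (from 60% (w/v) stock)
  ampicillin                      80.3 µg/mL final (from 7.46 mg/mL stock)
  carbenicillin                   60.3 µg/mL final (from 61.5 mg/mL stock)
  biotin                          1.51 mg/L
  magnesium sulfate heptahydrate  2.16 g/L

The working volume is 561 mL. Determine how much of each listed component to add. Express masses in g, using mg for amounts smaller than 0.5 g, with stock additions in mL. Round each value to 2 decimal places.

Scale factor relative to 1 L: 0.561.
sucrose: C1V1 = C2V2 → 1.62% ÷ 60% × 561 mL = 15.15 mL
ampicillin: dilute stock: 80.3 µg/mL × 561 mL ÷ 7460 µg/mL = 6.04 mL
carbenicillin: C1V1 = C2V2 → 60.3 µg/mL × 561 mL ÷ 61500 µg/mL = 0.55 mL
biotin: 1.51 mg/L × 0.561 L = 0.85 mg
magnesium sulfate heptahydrate: 2.16 g/L × 0.561 L = 1.21 g

sucrose 15.15 mL; ampicillin 6.04 mL; carbenicillin 0.55 mL; biotin 0.85 mg; magnesium sulfate heptahydrate 1.21 g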